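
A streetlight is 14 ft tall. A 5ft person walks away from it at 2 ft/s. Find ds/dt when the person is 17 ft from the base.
10/9 ft/s

By similar triangles: 14/(x+s) = 5/s
Solving: s = 5x/9
ds/dt = 5/9 · dx/dt = 5/9 · 2 = 10/9 ft/s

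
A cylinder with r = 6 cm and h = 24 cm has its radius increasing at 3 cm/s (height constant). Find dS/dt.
216π cm²/s

S = 2πrh + 2πr² (lateral + bases)
dS/dt = (2πh + 4πr)·dr/dt = (2π·24 + 4π·6)·3
= 216π cm²/s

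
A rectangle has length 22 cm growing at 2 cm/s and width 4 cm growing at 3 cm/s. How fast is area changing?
74 cm²/s

A = lw
dA/dt = w·dl/dt + l·dw/dt = 4·2 + 22·3 = 74 cm²/s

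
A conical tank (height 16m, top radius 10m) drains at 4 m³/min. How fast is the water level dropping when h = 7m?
256/(1225π) ≈ 0.06652 m/min

r/h = 10/16, so r = (5/8)h
V = (1/3)πr²h = (1/3)π((5/8)h)²h = (25/192)πh³
dV/dh = (25/64)πh²
dh/dt = (dV/dt)/(dV/dh) = -4/((25/64)π·7²) = -256/(1225π) m/min
The level is dropping at 256/(1225π) ≈ 0.06652 m/min.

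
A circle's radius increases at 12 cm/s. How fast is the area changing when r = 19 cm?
456π cm²/s

A = πr²
dA/dt = 2πr · dr/dt = 2π(19)(12) = 456π cm²/s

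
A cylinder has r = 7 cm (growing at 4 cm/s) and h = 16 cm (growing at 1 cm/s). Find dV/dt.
945π cm³/s

V = πr²h
dV/dt = 2πrh·dr/dt + πr²·dh/dt
= 2π(7)(16)(4) + π(7)²(1)
= 945π cm³/s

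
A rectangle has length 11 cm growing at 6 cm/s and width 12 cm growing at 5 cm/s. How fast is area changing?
127 cm²/s

A = lw
dA/dt = w·dl/dt + l·dw/dt = 12·6 + 11·5 = 127 cm²/s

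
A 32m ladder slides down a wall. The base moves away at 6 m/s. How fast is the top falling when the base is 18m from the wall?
54√7/35 ≈ 4.082 m/s

x² + y² = 32²
2x·dx/dt + 2y·dy/dt = 0
dy/dt = -x/y · dx/dt = -18/(10√7) · 6 = -54√7/35 m/s
The top is descending at 54√7/35 ≈ 4.082 m/s.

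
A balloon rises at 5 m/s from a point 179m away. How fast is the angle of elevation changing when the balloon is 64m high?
0.024767 rad/s

tan(θ) = y/179
sec²(θ) · dθ/dt = (1/179) · dy/dt
dθ/dt = cos²(θ)/179 · 5 = 179/(179² + 64²) · 5
dθ/dt = 0.024767 rad/s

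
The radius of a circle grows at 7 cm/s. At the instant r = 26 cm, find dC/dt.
14π cm/s

C = 2πr
dC/dt = 2π · dr/dt = 2π · 7 = 14π cm/s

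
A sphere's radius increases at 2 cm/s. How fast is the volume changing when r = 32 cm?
8192π cm³/s

V = (4/3)πr³
dV/dt = dV/dr · dr/dt = 4πr² · 2
At r = 32: dV/dt = 8192π cm³/s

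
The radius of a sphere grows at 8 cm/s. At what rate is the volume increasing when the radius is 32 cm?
32768π cm³/s

V = (4/3)πr³
dV/dt = dV/dr · dr/dt = 4πr² · 8
At r = 32: dV/dt = 32768π cm³/s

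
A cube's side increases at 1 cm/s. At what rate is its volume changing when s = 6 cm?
108 cm³/s

V = s³
dV/dt = 3s² · ds/dt = 3·6²·1 = 108 cm³/s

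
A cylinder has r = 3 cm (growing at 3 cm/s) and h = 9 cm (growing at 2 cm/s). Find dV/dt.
180π cm³/s

V = πr²h
dV/dt = 2πrh·dr/dt + πr²·dh/dt
= 2π(3)(9)(3) + π(3)²(2)
= 180π cm³/s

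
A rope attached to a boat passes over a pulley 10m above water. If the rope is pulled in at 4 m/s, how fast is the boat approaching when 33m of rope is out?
132√989/989 ≈ 4.197 m/s

rope² = x² + 10²
x = √(33² - 10²) = √989
dx/dt = (rope/x) · d(rope)/dt = (33/√989) · (-4) = -132√989/989 m/s
The boat approaches at 132√989/989 ≈ 4.197 m/s.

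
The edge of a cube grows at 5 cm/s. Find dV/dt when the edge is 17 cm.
4335 cm³/s

V = s³
dV/dt = 3s² · ds/dt = 3·17²·5 = 4335 cm³/s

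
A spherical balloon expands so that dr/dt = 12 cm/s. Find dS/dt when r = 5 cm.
480π cm²/s

S = 4πr²
dS/dt = dS/dr · dr/dt = 8πr · 12
At r = 5: dS/dt = 480π cm²/s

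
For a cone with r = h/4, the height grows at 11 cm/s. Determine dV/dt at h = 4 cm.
11π cm³/s

V = (1/3)π(h/4)²h = πh³/48
dV/dt = πh²/16 · 11
At h = 4: dV/dt = 11π cm³/s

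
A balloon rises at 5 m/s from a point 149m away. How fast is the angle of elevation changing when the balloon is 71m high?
0.027347 rad/s

tan(θ) = y/149
sec²(θ) · dθ/dt = (1/149) · dy/dt
dθ/dt = cos²(θ)/149 · 5 = 149/(149² + 71²) · 5
dθ/dt = 0.027347 rad/s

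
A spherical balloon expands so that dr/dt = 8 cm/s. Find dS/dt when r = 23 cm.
1472π cm²/s

S = 4πr²
dS/dt = dS/dr · dr/dt = 8πr · 8
At r = 23: dS/dt = 1472π cm²/s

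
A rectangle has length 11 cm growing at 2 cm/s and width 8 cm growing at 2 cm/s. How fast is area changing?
38 cm²/s

A = lw
dA/dt = w·dl/dt + l·dw/dt = 8·2 + 11·2 = 38 cm²/s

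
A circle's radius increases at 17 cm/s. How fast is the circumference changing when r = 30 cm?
34π cm/s

C = 2πr
dC/dt = 2π · dr/dt = 2π · 17 = 34π cm/s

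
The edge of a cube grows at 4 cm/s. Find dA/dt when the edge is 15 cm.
720 cm²/s

A = 6s²
dA/dt = 12s · ds/dt = 12·15·4 = 720 cm²/s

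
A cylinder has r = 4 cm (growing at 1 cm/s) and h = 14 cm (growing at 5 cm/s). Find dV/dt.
192π cm³/s

V = πr²h
dV/dt = 2πrh·dr/dt + πr²·dh/dt
= 2π(4)(14)(1) + π(4)²(5)
= 192π cm³/s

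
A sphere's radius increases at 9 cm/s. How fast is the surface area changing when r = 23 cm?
1656π cm²/s

S = 4πr²
dS/dt = dS/dr · dr/dt = 8πr · 9
At r = 23: dS/dt = 1656π cm²/s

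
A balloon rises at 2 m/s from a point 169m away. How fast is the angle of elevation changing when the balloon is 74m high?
0.00993 rad/s

tan(θ) = y/169
sec²(θ) · dθ/dt = (1/169) · dy/dt
dθ/dt = cos²(θ)/169 · 2 = 169/(169² + 74²) · 2
dθ/dt = 0.00993 rad/s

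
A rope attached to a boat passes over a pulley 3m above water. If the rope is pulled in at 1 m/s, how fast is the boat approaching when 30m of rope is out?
10√11/33 ≈ 1.005 m/s

rope² = x² + 3²
x = √(30² - 3²) = 9√11
dx/dt = (rope/x) · d(rope)/dt = (30/(9√11)) · (-1) = -10√11/33 m/s
The boat approaches at 10√11/33 ≈ 1.005 m/s.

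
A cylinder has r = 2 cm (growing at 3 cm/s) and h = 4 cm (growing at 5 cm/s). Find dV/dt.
68π cm³/s

V = πr²h
dV/dt = 2πrh·dr/dt + πr²·dh/dt
= 2π(2)(4)(3) + π(2)²(5)
= 68π cm³/s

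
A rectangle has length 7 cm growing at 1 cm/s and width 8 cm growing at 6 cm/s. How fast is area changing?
50 cm²/s

A = lw
dA/dt = w·dl/dt + l·dw/dt = 8·1 + 7·6 = 50 cm²/s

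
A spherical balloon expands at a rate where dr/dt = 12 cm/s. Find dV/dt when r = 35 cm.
58800π cm³/s

V = (4/3)πr³
dV/dt = dV/dr · dr/dt = 4πr² · 12
At r = 35: dV/dt = 58800π cm³/s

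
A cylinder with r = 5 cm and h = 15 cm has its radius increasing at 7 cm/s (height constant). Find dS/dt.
350π cm²/s

S = 2πrh + 2πr² (lateral + bases)
dS/dt = (2πh + 4πr)·dr/dt = (2π·15 + 4π·5)·7
= 350π cm²/s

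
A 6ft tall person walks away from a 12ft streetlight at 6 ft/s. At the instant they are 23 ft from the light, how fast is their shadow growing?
6 ft/s

By similar triangles: 12/(x+s) = 6/s
Solving: s = 6x/6
ds/dt = 6/6 · dx/dt = 1 · 6 = 6 ft/s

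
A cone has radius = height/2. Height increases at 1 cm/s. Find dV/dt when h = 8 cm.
16π cm³/s

V = (1/3)π(h/2)²h = πh³/12
dV/dt = πh²/4 · 1
At h = 8: dV/dt = 16π cm³/s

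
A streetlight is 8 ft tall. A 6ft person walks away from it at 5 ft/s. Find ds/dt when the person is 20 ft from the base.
15 ft/s

By similar triangles: 8/(x+s) = 6/s
Solving: s = 6x/2
ds/dt = 6/2 · dx/dt = 3 · 5 = 15 ft/s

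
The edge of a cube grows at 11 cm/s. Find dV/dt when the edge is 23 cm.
17457 cm³/s

V = s³
dV/dt = 3s² · ds/dt = 3·23²·11 = 17457 cm³/s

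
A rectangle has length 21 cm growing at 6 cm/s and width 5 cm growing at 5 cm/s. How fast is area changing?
135 cm²/s

A = lw
dA/dt = w·dl/dt + l·dw/dt = 5·6 + 21·5 = 135 cm²/s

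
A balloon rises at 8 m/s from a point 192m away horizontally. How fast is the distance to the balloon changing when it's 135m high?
360√6121/6121 ≈ 4.601 m/s

z² = 192² + y²
z = √(192² + 135²) = 3√6121
dz/dt = y/z · dy/dt = 135/(3√6121) · 8 = 360√6121/6121 ≈ 4.601 m/s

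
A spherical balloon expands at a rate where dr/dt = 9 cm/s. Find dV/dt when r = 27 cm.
26244π cm³/s

V = (4/3)πr³
dV/dt = dV/dr · dr/dt = 4πr² · 9
At r = 27: dV/dt = 26244π cm³/s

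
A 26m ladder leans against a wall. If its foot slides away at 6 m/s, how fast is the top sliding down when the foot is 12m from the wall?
36√133/133 ≈ 3.122 m/s

x² + y² = 26²
2x·dx/dt + 2y·dy/dt = 0
dy/dt = -x/y · dx/dt = -12/(2√133) · 6 = -36√133/133 m/s
The top is descending at 36√133/133 ≈ 3.122 m/s.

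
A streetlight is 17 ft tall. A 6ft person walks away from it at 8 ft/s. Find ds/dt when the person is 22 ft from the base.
48/11 ft/s

By similar triangles: 17/(x+s) = 6/s
Solving: s = 6x/11
ds/dt = 6/11 · dx/dt = 6/11 · 8 = 48/11 ft/s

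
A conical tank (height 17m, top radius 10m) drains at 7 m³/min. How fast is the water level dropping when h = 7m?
289/(700π) ≈ 0.1314 m/min

r/h = 10/17, so r = (10/17)h
V = (1/3)πr²h = (1/3)π((10/17)h)²h = (100/867)πh³
dV/dh = (100/289)πh²
dh/dt = (dV/dt)/(dV/dh) = -7/((100/289)π·7²) = -289/(700π) m/min
The level is dropping at 289/(700π) ≈ 0.1314 m/min.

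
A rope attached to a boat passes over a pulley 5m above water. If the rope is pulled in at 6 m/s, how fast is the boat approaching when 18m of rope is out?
108√299/299 ≈ 6.246 m/s

rope² = x² + 5²
x = √(18² - 5²) = √299
dx/dt = (rope/x) · d(rope)/dt = (18/√299) · (-6) = -108√299/299 m/s
The boat approaches at 108√299/299 ≈ 6.246 m/s.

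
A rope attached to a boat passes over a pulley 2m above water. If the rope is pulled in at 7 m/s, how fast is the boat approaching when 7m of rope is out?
49√5/15 ≈ 7.304 m/s

rope² = x² + 2²
x = √(7² - 2²) = 3√5
dx/dt = (rope/x) · d(rope)/dt = (7/(3√5)) · (-7) = -49√5/15 m/s
The boat approaches at 49√5/15 ≈ 7.304 m/s.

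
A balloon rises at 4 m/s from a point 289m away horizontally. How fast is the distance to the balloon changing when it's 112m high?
448√96065/96065 ≈ 1.445 m/s

z² = 289² + y²
z = √(289² + 112²) = √96065
dz/dt = y/z · dy/dt = 112/√96065 · 4 = 448√96065/96065 ≈ 1.445 m/s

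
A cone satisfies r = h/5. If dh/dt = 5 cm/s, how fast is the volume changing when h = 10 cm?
20π cm³/s

V = (1/3)π(h/5)²h = πh³/75
dV/dt = πh²/25 · 5
At h = 10: dV/dt = 20π cm³/s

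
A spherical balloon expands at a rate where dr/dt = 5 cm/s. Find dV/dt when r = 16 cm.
5120π cm³/s

V = (4/3)πr³
dV/dt = dV/dr · dr/dt = 4πr² · 5
At r = 16: dV/dt = 5120π cm³/s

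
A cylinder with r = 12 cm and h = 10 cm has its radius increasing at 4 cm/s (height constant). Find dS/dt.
272π cm²/s

S = 2πrh + 2πr² (lateral + bases)
dS/dt = (2πh + 4πr)·dr/dt = (2π·10 + 4π·12)·4
= 272π cm²/s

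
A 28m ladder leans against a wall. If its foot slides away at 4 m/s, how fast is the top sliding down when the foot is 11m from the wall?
44√663/663 ≈ 1.709 m/s

x² + y² = 28²
2x·dx/dt + 2y·dy/dt = 0
dy/dt = -x/y · dx/dt = -11/√663 · 4 = -44√663/663 m/s
The top is descending at 44√663/663 ≈ 1.709 m/s.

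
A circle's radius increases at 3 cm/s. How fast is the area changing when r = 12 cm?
72π cm²/s

A = πr²
dA/dt = 2πr · dr/dt = 2π(12)(3) = 72π cm²/s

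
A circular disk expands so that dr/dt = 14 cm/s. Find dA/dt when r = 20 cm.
560π cm²/s

A = πr²
dA/dt = 2πr · dr/dt = 2π(20)(14) = 560π cm²/s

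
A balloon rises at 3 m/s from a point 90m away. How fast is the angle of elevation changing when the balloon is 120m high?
0.012 rad/s

tan(θ) = y/90
sec²(θ) · dθ/dt = (1/90) · dy/dt
dθ/dt = cos²(θ)/90 · 3 = 90/(90² + 120²) · 3
dθ/dt = 0.012 rad/s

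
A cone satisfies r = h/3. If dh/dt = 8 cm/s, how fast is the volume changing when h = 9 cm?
72π cm³/s

V = (1/3)π(h/3)²h = πh³/27
dV/dt = πh²/9 · 8
At h = 9: dV/dt = 72π cm³/s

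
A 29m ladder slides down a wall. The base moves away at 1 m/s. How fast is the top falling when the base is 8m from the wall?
8√777/777 ≈ 0.287 m/s

x² + y² = 29²
2x·dx/dt + 2y·dy/dt = 0
dy/dt = -x/y · dx/dt = -8/√777 · 1 = -8√777/777 m/s
The top is descending at 8√777/777 ≈ 0.287 m/s.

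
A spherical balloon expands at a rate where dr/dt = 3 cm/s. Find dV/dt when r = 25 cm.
7500π cm³/s

V = (4/3)πr³
dV/dt = dV/dr · dr/dt = 4πr² · 3
At r = 25: dV/dt = 7500π cm³/s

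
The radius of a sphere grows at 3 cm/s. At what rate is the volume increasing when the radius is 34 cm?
13872π cm³/s

V = (4/3)πr³
dV/dt = dV/dr · dr/dt = 4πr² · 3
At r = 34: dV/dt = 13872π cm³/s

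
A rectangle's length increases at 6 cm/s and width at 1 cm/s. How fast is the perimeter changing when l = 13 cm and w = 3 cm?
14 cm/s

P = 2(l + w)
dP/dt = 2(dl/dt + dw/dt) = 2(6 + 1) = 14 cm/s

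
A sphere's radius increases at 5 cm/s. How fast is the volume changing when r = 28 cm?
15680π cm³/s

V = (4/3)πr³
dV/dt = dV/dr · dr/dt = 4πr² · 5
At r = 28: dV/dt = 15680π cm³/s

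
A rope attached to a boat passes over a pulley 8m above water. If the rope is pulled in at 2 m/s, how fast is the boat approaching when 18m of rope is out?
18√65/65 ≈ 2.233 m/s

rope² = x² + 8²
x = √(18² - 8²) = 2√65
dx/dt = (rope/x) · d(rope)/dt = (18/(2√65)) · (-2) = -18√65/65 m/s
The boat approaches at 18√65/65 ≈ 2.233 m/s.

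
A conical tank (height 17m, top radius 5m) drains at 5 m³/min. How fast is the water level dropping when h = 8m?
289/(320π) ≈ 0.2875 m/min

r/h = 5/17, so r = (5/17)h
V = (1/3)πr²h = (1/3)π((5/17)h)²h = (25/867)πh³
dV/dh = (25/289)πh²
dh/dt = (dV/dt)/(dV/dh) = -5/((25/289)π·8²) = -289/(320π) m/min
The level is dropping at 289/(320π) ≈ 0.2875 m/min.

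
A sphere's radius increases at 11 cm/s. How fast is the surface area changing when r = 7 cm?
616π cm²/s

S = 4πr²
dS/dt = dS/dr · dr/dt = 8πr · 11
At r = 7: dS/dt = 616π cm²/s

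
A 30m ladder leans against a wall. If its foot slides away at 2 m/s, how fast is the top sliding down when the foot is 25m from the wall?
10√11/11 ≈ 3.015 m/s

x² + y² = 30²
2x·dx/dt + 2y·dy/dt = 0
dy/dt = -x/y · dx/dt = -25/(5√11) · 2 = -10√11/11 m/s
The top is descending at 10√11/11 ≈ 3.015 m/s.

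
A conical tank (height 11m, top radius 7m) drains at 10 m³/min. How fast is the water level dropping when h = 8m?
605/(1568π) ≈ 0.1228 m/min

r/h = 7/11, so r = (7/11)h
V = (1/3)πr²h = (1/3)π((7/11)h)²h = (49/363)πh³
dV/dh = (49/121)πh²
dh/dt = (dV/dt)/(dV/dh) = -10/((49/121)π·8²) = -605/(1568π) m/min
The level is dropping at 605/(1568π) ≈ 0.1228 m/min.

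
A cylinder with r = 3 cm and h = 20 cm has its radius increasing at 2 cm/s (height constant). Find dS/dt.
104π cm²/s

S = 2πrh + 2πr² (lateral + bases)
dS/dt = (2πh + 4πr)·dr/dt = (2π·20 + 4π·3)·2
= 104π cm²/s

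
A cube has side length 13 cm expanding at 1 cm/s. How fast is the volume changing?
507 cm³/s

V = s³
dV/dt = 3s² · ds/dt = 3·13²·1 = 507 cm³/s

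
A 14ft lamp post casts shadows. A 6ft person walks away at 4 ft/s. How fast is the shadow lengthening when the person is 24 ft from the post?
3 ft/s

By similar triangles: 14/(x+s) = 6/s
Solving: s = 6x/8
ds/dt = 6/8 · dx/dt = 3/4 · 4 = 3 ft/s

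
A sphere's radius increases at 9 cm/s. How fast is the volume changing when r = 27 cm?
26244π cm³/s

V = (4/3)πr³
dV/dt = dV/dr · dr/dt = 4πr² · 9
At r = 27: dV/dt = 26244π cm³/s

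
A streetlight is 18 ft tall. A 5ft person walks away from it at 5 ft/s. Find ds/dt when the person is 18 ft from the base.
25/13 ft/s

By similar triangles: 18/(x+s) = 5/s
Solving: s = 5x/13
ds/dt = 5/13 · dx/dt = 5/13 · 5 = 25/13 ft/s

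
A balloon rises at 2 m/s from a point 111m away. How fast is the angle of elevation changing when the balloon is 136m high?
0.007204 rad/s

tan(θ) = y/111
sec²(θ) · dθ/dt = (1/111) · dy/dt
dθ/dt = cos²(θ)/111 · 2 = 111/(111² + 136²) · 2
dθ/dt = 0.007204 rad/s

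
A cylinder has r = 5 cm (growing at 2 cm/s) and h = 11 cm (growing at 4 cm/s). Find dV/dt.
320π cm³/s

V = πr²h
dV/dt = 2πrh·dr/dt + πr²·dh/dt
= 2π(5)(11)(2) + π(5)²(4)
= 320π cm³/s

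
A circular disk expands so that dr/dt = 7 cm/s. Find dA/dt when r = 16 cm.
224π cm²/s

A = πr²
dA/dt = 2πr · dr/dt = 2π(16)(7) = 224π cm²/s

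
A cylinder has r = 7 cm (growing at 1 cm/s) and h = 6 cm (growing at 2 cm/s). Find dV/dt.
182π cm³/s

V = πr²h
dV/dt = 2πrh·dr/dt + πr²·dh/dt
= 2π(7)(6)(1) + π(7)²(2)
= 182π cm³/s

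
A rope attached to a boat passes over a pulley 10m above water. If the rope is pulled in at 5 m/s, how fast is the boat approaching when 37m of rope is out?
185√141/423 ≈ 5.193 m/s

rope² = x² + 10²
x = √(37² - 10²) = 3√141
dx/dt = (rope/x) · d(rope)/dt = (37/(3√141)) · (-5) = -185√141/423 m/s
The boat approaches at 185√141/423 ≈ 5.193 m/s.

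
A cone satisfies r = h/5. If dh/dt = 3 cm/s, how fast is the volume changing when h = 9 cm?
243π/25 cm³/s

V = (1/3)π(h/5)²h = πh³/75
dV/dt = πh²/25 · 3
At h = 9: dV/dt = 243π/25 cm³/s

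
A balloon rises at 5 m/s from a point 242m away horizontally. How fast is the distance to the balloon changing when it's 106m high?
53√698/698 ≈ 2.006 m/s

z² = 242² + y²
z = √(242² + 106²) = 10√698
dz/dt = y/z · dy/dt = 106/(10√698) · 5 = 53√698/698 ≈ 2.006 m/s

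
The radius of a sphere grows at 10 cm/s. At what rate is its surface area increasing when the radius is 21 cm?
1680π cm²/s

S = 4πr²
dS/dt = dS/dr · dr/dt = 8πr · 10
At r = 21: dS/dt = 1680π cm²/s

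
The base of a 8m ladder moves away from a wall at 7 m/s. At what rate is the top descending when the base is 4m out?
7√3/3 ≈ 4.041 m/s

x² + y² = 8²
2x·dx/dt + 2y·dy/dt = 0
dy/dt = -x/y · dx/dt = -4/(4√3) · 7 = -7√3/3 m/s
The top is descending at 7√3/3 ≈ 4.041 m/s.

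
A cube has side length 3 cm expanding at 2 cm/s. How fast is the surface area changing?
72 cm²/s

A = 6s²
dA/dt = 12s · ds/dt = 12·3·2 = 72 cm²/s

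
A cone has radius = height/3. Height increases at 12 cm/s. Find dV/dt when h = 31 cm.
3844π/3 cm³/s

V = (1/3)π(h/3)²h = πh³/27
dV/dt = πh²/9 · 12
At h = 31: dV/dt = 3844π/3 cm³/s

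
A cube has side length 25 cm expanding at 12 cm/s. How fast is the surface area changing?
3600 cm²/s

A = 6s²
dA/dt = 12s · ds/dt = 12·25·12 = 3600 cm²/s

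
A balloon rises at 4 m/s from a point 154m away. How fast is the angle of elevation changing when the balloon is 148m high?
0.013503 rad/s

tan(θ) = y/154
sec²(θ) · dθ/dt = (1/154) · dy/dt
dθ/dt = cos²(θ)/154 · 4 = 154/(154² + 148²) · 4
dθ/dt = 0.013503 rad/s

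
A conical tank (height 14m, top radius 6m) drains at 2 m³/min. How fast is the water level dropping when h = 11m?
98/(1089π) ≈ 0.02864 m/min

r/h = 6/14, so r = (3/7)h
V = (1/3)πr²h = (1/3)π((3/7)h)²h = (3/49)πh³
dV/dh = (9/49)πh²
dh/dt = (dV/dt)/(dV/dh) = -2/((9/49)π·11²) = -98/(1089π) m/min
The level is dropping at 98/(1089π) ≈ 0.02864 m/min.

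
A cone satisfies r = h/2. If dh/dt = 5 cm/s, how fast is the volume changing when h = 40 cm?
2000π cm³/s

V = (1/3)π(h/2)²h = πh³/12
dV/dt = πh²/4 · 5
At h = 40: dV/dt = 2000π cm³/s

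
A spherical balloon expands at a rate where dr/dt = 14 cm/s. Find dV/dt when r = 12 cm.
8064π cm³/s

V = (4/3)πr³
dV/dt = dV/dr · dr/dt = 4πr² · 14
At r = 12: dV/dt = 8064π cm³/s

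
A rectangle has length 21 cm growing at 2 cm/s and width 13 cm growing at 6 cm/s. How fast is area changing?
152 cm²/s

A = lw
dA/dt = w·dl/dt + l·dw/dt = 13·2 + 21·6 = 152 cm²/s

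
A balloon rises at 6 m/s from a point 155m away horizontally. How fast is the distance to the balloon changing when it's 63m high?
189√27994/13997 ≈ 2.259 m/s

z² = 155² + y²
z = √(155² + 63²) = √27994
dz/dt = y/z · dy/dt = 63/√27994 · 6 = 189√27994/13997 ≈ 2.259 m/s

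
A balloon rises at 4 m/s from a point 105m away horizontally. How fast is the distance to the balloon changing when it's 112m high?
64√481/481 ≈ 2.918 m/s

z² = 105² + y²
z = √(105² + 112²) = 7√481
dz/dt = y/z · dy/dt = 112/(7√481) · 4 = 64√481/481 ≈ 2.918 m/s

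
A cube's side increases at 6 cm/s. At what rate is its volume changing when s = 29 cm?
15138 cm³/s

V = s³
dV/dt = 3s² · ds/dt = 3·29²·6 = 15138 cm³/s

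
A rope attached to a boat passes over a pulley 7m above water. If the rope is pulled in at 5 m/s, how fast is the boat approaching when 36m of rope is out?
180√1247/1247 ≈ 5.097 m/s

rope² = x² + 7²
x = √(36² - 7²) = √1247
dx/dt = (rope/x) · d(rope)/dt = (36/√1247) · (-5) = -180√1247/1247 m/s
The boat approaches at 180√1247/1247 ≈ 5.097 m/s.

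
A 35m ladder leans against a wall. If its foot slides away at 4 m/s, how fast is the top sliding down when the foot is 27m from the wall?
27√31/31 ≈ 4.849 m/s

x² + y² = 35²
2x·dx/dt + 2y·dy/dt = 0
dy/dt = -x/y · dx/dt = -27/(4√31) · 4 = -27√31/31 m/s
The top is descending at 27√31/31 ≈ 4.849 m/s.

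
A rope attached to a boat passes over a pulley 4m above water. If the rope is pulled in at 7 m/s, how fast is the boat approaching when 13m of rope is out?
91√17/51 ≈ 7.357 m/s

rope² = x² + 4²
x = √(13² - 4²) = 3√17
dx/dt = (rope/x) · d(rope)/dt = (13/(3√17)) · (-7) = -91√17/51 m/s
The boat approaches at 91√17/51 ≈ 7.357 m/s.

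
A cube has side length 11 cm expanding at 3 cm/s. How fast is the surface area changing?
396 cm²/s

A = 6s²
dA/dt = 12s · ds/dt = 12·11·3 = 396 cm²/s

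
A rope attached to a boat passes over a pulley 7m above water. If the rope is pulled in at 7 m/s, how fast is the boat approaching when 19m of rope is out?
133√78/156 ≈ 7.53 m/s

rope² = x² + 7²
x = √(19² - 7²) = 2√78
dx/dt = (rope/x) · d(rope)/dt = (19/(2√78)) · (-7) = -133√78/156 m/s
The boat approaches at 133√78/156 ≈ 7.53 m/s.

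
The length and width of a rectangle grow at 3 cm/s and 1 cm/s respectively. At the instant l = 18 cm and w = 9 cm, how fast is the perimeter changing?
8 cm/s

P = 2(l + w)
dP/dt = 2(dl/dt + dw/dt) = 2(3 + 1) = 8 cm/s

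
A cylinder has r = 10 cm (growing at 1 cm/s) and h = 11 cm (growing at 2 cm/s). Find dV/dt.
420π cm³/s

V = πr²h
dV/dt = 2πrh·dr/dt + πr²·dh/dt
= 2π(10)(11)(1) + π(10)²(2)
= 420π cm³/s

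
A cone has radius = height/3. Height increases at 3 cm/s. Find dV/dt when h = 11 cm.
121π/3 cm³/s

V = (1/3)π(h/3)²h = πh³/27
dV/dt = πh²/9 · 3
At h = 11: dV/dt = 121π/3 cm³/s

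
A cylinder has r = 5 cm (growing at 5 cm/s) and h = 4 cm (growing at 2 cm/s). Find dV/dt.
250π cm³/s

V = πr²h
dV/dt = 2πrh·dr/dt + πr²·dh/dt
= 2π(5)(4)(5) + π(5)²(2)
= 250π cm³/s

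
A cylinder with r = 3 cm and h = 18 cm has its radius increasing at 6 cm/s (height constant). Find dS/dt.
288π cm²/s

S = 2πrh + 2πr² (lateral + bases)
dS/dt = (2πh + 4πr)·dr/dt = (2π·18 + 4π·3)·6
= 288π cm²/s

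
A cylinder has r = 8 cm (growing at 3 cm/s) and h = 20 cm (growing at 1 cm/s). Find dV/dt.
1024π cm³/s

V = πr²h
dV/dt = 2πrh·dr/dt + πr²·dh/dt
= 2π(8)(20)(3) + π(8)²(1)
= 1024π cm³/s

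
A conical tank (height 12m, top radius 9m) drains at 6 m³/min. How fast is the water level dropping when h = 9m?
32/(243π) ≈ 0.04192 m/min

r/h = 9/12, so r = (3/4)h
V = (1/3)πr²h = (1/3)π((3/4)h)²h = (3/16)πh³
dV/dh = (9/16)πh²
dh/dt = (dV/dt)/(dV/dh) = -6/((9/16)π·9²) = -32/(243π) m/min
The level is dropping at 32/(243π) ≈ 0.04192 m/min.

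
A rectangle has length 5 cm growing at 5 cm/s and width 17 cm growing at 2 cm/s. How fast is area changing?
95 cm²/s

A = lw
dA/dt = w·dl/dt + l·dw/dt = 17·5 + 5·2 = 95 cm²/s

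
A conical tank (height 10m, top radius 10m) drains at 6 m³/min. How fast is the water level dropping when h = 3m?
2/(3π) ≈ 0.2122 m/min

r/h = 10/10, so r = h
V = (1/3)πr²h = (1/3)π(h)²h = (1/3)πh³
dV/dh = πh²
dh/dt = (dV/dt)/(dV/dh) = -6/(π·3²) = -2/(3π) m/min
The level is dropping at 2/(3π) ≈ 0.2122 m/min.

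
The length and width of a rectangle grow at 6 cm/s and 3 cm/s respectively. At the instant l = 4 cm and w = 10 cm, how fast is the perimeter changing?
18 cm/s

P = 2(l + w)
dP/dt = 2(dl/dt + dw/dt) = 2(6 + 3) = 18 cm/s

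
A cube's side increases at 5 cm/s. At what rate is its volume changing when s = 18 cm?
4860 cm³/s

V = s³
dV/dt = 3s² · ds/dt = 3·18²·5 = 4860 cm³/s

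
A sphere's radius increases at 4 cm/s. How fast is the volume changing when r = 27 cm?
11664π cm³/s

V = (4/3)πr³
dV/dt = dV/dr · dr/dt = 4πr² · 4
At r = 27: dV/dt = 11664π cm³/s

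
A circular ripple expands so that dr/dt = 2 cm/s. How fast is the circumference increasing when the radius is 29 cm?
4π cm/s

C = 2πr
dC/dt = 2π · dr/dt = 2π · 2 = 4π cm/s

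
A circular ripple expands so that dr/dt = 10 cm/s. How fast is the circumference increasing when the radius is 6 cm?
20π cm/s

C = 2πr
dC/dt = 2π · dr/dt = 2π · 10 = 20π cm/s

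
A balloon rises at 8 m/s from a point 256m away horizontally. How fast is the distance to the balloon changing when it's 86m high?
344√18233/18233 ≈ 2.548 m/s

z² = 256² + y²
z = √(256² + 86²) = 2√18233
dz/dt = y/z · dy/dt = 86/(2√18233) · 8 = 344√18233/18233 ≈ 2.548 m/s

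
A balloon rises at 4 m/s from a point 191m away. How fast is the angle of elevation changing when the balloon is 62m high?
0.018946 rad/s

tan(θ) = y/191
sec²(θ) · dθ/dt = (1/191) · dy/dt
dθ/dt = cos²(θ)/191 · 4 = 191/(191² + 62²) · 4
dθ/dt = 0.018946 rad/s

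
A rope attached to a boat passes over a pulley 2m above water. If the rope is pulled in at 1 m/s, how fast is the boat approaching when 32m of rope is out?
16√255/255 ≈ 1.002 m/s

rope² = x² + 2²
x = √(32² - 2²) = 2√255
dx/dt = (rope/x) · d(rope)/dt = (32/(2√255)) · (-1) = -16√255/255 m/s
The boat approaches at 16√255/255 ≈ 1.002 m/s.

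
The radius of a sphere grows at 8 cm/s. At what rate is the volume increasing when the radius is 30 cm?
28800π cm³/s

V = (4/3)πr³
dV/dt = dV/dr · dr/dt = 4πr² · 8
At r = 30: dV/dt = 28800π cm³/s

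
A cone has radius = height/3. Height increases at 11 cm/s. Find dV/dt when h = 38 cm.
15884π/9 cm³/s

V = (1/3)π(h/3)²h = πh³/27
dV/dt = πh²/9 · 11
At h = 38: dV/dt = 15884π/9 cm³/s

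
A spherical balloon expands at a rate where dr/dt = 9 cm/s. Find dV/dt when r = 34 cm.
41616π cm³/s

V = (4/3)πr³
dV/dt = dV/dr · dr/dt = 4πr² · 9
At r = 34: dV/dt = 41616π cm³/s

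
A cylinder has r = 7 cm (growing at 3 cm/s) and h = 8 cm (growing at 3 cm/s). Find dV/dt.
483π cm³/s

V = πr²h
dV/dt = 2πrh·dr/dt + πr²·dh/dt
= 2π(7)(8)(3) + π(7)²(3)
= 483π cm³/s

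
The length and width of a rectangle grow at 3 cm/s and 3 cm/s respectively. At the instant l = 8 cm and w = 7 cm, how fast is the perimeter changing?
12 cm/s

P = 2(l + w)
dP/dt = 2(dl/dt + dw/dt) = 2(3 + 3) = 12 cm/s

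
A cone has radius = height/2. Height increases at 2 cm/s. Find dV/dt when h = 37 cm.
1369π/2 cm³/s

V = (1/3)π(h/2)²h = πh³/12
dV/dt = πh²/4 · 2
At h = 37: dV/dt = 1369π/2 cm³/s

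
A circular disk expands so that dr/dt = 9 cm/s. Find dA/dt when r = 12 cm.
216π cm²/s

A = πr²
dA/dt = 2πr · dr/dt = 2π(12)(9) = 216π cm²/s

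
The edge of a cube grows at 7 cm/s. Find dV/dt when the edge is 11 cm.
2541 cm³/s

V = s³
dV/dt = 3s² · ds/dt = 3·11²·7 = 2541 cm³/s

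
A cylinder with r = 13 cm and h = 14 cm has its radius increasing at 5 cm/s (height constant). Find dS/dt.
400π cm²/s

S = 2πrh + 2πr² (lateral + bases)
dS/dt = (2πh + 4πr)·dr/dt = (2π·14 + 4π·13)·5
= 400π cm²/s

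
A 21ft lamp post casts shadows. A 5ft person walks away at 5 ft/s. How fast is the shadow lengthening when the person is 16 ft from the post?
25/16 ft/s

By similar triangles: 21/(x+s) = 5/s
Solving: s = 5x/16
ds/dt = 5/16 · dx/dt = 5/16 · 5 = 25/16 ft/s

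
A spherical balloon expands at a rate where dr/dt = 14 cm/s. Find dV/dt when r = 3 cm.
504π cm³/s

V = (4/3)πr³
dV/dt = dV/dr · dr/dt = 4πr² · 14
At r = 3: dV/dt = 504π cm³/s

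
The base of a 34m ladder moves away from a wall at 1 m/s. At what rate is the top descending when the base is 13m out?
13√987/987 ≈ 0.4138 m/s

x² + y² = 34²
2x·dx/dt + 2y·dy/dt = 0
dy/dt = -x/y · dx/dt = -13/√987 · 1 = -13√987/987 m/s
The top is descending at 13√987/987 ≈ 0.4138 m/s.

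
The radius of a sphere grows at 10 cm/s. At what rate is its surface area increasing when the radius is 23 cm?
1840π cm²/s

S = 4πr²
dS/dt = dS/dr · dr/dt = 8πr · 10
At r = 23: dS/dt = 1840π cm²/s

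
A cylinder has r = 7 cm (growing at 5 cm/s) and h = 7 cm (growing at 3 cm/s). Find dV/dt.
637π cm³/s

V = πr²h
dV/dt = 2πrh·dr/dt + πr²·dh/dt
= 2π(7)(7)(5) + π(7)²(3)
= 637π cm³/s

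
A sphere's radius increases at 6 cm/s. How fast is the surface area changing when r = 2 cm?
96π cm²/s

S = 4πr²
dS/dt = dS/dr · dr/dt = 8πr · 6
At r = 2: dS/dt = 96π cm²/s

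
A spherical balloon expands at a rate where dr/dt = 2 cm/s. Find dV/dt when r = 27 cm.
5832π cm³/s

V = (4/3)πr³
dV/dt = dV/dr · dr/dt = 4πr² · 2
At r = 27: dV/dt = 5832π cm³/s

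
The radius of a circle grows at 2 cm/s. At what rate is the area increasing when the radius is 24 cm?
96π cm²/s

A = πr²
dA/dt = 2πr · dr/dt = 2π(24)(2) = 96π cm²/s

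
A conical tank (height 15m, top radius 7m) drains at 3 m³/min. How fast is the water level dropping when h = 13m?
675/(8281π) ≈ 0.02595 m/min

r/h = 7/15, so r = (7/15)h
V = (1/3)πr²h = (1/3)π((7/15)h)²h = (49/675)πh³
dV/dh = (49/225)πh²
dh/dt = (dV/dt)/(dV/dh) = -3/((49/225)π·13²) = -675/(8281π) m/min
The level is dropping at 675/(8281π) ≈ 0.02595 m/min.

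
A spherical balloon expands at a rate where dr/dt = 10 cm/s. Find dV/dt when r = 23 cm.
21160π cm³/s

V = (4/3)πr³
dV/dt = dV/dr · dr/dt = 4πr² · 10
At r = 23: dV/dt = 21160π cm³/s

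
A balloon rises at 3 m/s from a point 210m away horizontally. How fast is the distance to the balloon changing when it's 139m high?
417√63421/63421 ≈ 1.656 m/s

z² = 210² + y²
z = √(210² + 139²) = √63421
dz/dt = y/z · dy/dt = 139/√63421 · 3 = 417√63421/63421 ≈ 1.656 m/s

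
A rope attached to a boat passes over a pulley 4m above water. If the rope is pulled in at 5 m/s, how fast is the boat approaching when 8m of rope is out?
10√3/3 ≈ 5.774 m/s

rope² = x² + 4²
x = √(8² - 4²) = 4√3
dx/dt = (rope/x) · d(rope)/dt = (8/(4√3)) · (-5) = -10√3/3 m/s
The boat approaches at 10√3/3 ≈ 5.774 m/s.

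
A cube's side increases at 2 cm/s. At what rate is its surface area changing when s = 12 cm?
288 cm²/s

A = 6s²
dA/dt = 12s · ds/dt = 12·12·2 = 288 cm²/s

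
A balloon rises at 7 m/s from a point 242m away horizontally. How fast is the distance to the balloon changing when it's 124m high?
434√18485/18485 ≈ 3.192 m/s

z² = 242² + y²
z = √(242² + 124²) = 2√18485
dz/dt = y/z · dy/dt = 124/(2√18485) · 7 = 434√18485/18485 ≈ 3.192 m/s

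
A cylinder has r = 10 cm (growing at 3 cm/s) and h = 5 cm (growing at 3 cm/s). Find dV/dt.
600π cm³/s

V = πr²h
dV/dt = 2πrh·dr/dt + πr²·dh/dt
= 2π(10)(5)(3) + π(10)²(3)
= 600π cm³/s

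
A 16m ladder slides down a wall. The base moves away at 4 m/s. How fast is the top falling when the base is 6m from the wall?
12√55/55 ≈ 1.618 m/s

x² + y² = 16²
2x·dx/dt + 2y·dy/dt = 0
dy/dt = -x/y · dx/dt = -6/(2√55) · 4 = -12√55/55 m/s
The top is descending at 12√55/55 ≈ 1.618 m/s.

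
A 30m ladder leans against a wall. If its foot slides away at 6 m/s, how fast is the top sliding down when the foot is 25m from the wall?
30√11/11 ≈ 9.045 m/s

x² + y² = 30²
2x·dx/dt + 2y·dy/dt = 0
dy/dt = -x/y · dx/dt = -25/(5√11) · 6 = -30√11/11 m/s
The top is descending at 30√11/11 ≈ 9.045 m/s.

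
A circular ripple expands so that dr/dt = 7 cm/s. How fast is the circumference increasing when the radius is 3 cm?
14π cm/s

C = 2πr
dC/dt = 2π · dr/dt = 2π · 7 = 14π cm/s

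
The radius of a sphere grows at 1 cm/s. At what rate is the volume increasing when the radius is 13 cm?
676π cm³/s

V = (4/3)πr³
dV/dt = dV/dr · dr/dt = 4πr² · 1
At r = 13: dV/dt = 676π cm³/s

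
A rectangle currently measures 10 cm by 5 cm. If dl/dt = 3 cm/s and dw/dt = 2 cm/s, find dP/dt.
10 cm/s

P = 2(l + w)
dP/dt = 2(dl/dt + dw/dt) = 2(3 + 2) = 10 cm/s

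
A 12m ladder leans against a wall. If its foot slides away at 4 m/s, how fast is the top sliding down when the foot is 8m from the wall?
8√5/5 ≈ 3.578 m/s

x² + y² = 12²
2x·dx/dt + 2y·dy/dt = 0
dy/dt = -x/y · dx/dt = -8/(4√5) · 4 = -8√5/5 m/s
The top is descending at 8√5/5 ≈ 3.578 m/s.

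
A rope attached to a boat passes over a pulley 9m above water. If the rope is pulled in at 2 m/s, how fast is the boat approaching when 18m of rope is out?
4√3/3 ≈ 2.309 m/s

rope² = x² + 9²
x = √(18² - 9²) = 9√3
dx/dt = (rope/x) · d(rope)/dt = (18/(9√3)) · (-2) = -4√3/3 m/s
The boat approaches at 4√3/3 ≈ 2.309 m/s.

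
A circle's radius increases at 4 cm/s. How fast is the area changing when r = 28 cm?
224π cm²/s

A = πr²
dA/dt = 2πr · dr/dt = 2π(28)(4) = 224π cm²/s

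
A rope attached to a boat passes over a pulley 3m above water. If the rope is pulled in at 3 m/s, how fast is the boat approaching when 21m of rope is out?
7√3/4 ≈ 3.031 m/s

rope² = x² + 3²
x = √(21² - 3²) = 12√3
dx/dt = (rope/x) · d(rope)/dt = (21/(12√3)) · (-3) = -7√3/4 m/s
The boat approaches at 7√3/4 ≈ 3.031 m/s.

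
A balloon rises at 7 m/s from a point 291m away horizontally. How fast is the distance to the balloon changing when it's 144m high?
336√11713/11713 ≈ 3.105 m/s

z² = 291² + y²
z = √(291² + 144²) = 3√11713
dz/dt = y/z · dy/dt = 144/(3√11713) · 7 = 336√11713/11713 ≈ 3.105 m/s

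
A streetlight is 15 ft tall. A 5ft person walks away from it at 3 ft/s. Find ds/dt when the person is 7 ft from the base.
3/2 ft/s

By similar triangles: 15/(x+s) = 5/s
Solving: s = 5x/10
ds/dt = 5/10 · dx/dt = 1/2 · 3 = 3/2 ft/s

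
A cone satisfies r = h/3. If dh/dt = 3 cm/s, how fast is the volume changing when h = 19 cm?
361π/3 cm³/s

V = (1/3)π(h/3)²h = πh³/27
dV/dt = πh²/9 · 3
At h = 19: dV/dt = 361π/3 cm³/s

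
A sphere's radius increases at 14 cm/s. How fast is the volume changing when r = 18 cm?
18144π cm³/s

V = (4/3)πr³
dV/dt = dV/dr · dr/dt = 4πr² · 14
At r = 18: dV/dt = 18144π cm³/s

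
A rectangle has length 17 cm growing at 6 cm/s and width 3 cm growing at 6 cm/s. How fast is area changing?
120 cm²/s

A = lw
dA/dt = w·dl/dt + l·dw/dt = 3·6 + 17·6 = 120 cm²/s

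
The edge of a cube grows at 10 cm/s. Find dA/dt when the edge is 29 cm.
3480 cm²/s

A = 6s²
dA/dt = 12s · ds/dt = 12·29·10 = 3480 cm²/s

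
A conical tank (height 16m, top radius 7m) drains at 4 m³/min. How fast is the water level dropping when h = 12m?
64/(441π) ≈ 0.04619 m/min

r/h = 7/16, so r = (7/16)h
V = (1/3)πr²h = (1/3)π((7/16)h)²h = (49/768)πh³
dV/dh = (49/256)πh²
dh/dt = (dV/dt)/(dV/dh) = -4/((49/256)π·12²) = -64/(441π) m/min
The level is dropping at 64/(441π) ≈ 0.04619 m/min.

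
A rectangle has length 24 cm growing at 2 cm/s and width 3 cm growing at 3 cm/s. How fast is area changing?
78 cm²/s

A = lw
dA/dt = w·dl/dt + l·dw/dt = 3·2 + 24·3 = 78 cm²/s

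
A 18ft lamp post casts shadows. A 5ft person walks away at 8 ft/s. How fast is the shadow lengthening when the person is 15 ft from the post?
40/13 ft/s

By similar triangles: 18/(x+s) = 5/s
Solving: s = 5x/13
ds/dt = 5/13 · dx/dt = 5/13 · 8 = 40/13 ft/s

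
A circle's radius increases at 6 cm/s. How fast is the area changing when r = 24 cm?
288π cm²/s

A = πr²
dA/dt = 2πr · dr/dt = 2π(24)(6) = 288π cm²/s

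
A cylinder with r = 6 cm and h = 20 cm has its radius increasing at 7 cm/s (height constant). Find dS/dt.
448π cm²/s

S = 2πrh + 2πr² (lateral + bases)
dS/dt = (2πh + 4πr)·dr/dt = (2π·20 + 4π·6)·7
= 448π cm²/s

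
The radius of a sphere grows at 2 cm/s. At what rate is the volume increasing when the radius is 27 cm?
5832π cm³/s

V = (4/3)πr³
dV/dt = dV/dr · dr/dt = 4πr² · 2
At r = 27: dV/dt = 5832π cm³/s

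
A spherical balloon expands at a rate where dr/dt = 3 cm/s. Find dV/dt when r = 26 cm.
8112π cm³/s

V = (4/3)πr³
dV/dt = dV/dr · dr/dt = 4πr² · 3
At r = 26: dV/dt = 8112π cm³/s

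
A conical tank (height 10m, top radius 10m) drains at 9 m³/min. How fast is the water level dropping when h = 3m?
1/π ≈ 0.3183 m/min

r/h = 10/10, so r = h
V = (1/3)πr²h = (1/3)π(h)²h = (1/3)πh³
dV/dh = πh²
dh/dt = (dV/dt)/(dV/dh) = -9/(π·3²) = -1/π m/min
The level is dropping at 1/π ≈ 0.3183 m/min.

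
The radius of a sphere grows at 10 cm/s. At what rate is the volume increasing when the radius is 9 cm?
3240π cm³/s

V = (4/3)πr³
dV/dt = dV/dr · dr/dt = 4πr² · 10
At r = 9: dV/dt = 3240π cm³/s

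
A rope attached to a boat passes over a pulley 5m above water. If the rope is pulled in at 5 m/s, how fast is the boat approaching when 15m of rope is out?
15√2/4 ≈ 5.303 m/s

rope² = x² + 5²
x = √(15² - 5²) = 10√2
dx/dt = (rope/x) · d(rope)/dt = (15/(10√2)) · (-5) = -15√2/4 m/s
The boat approaches at 15√2/4 ≈ 5.303 m/s.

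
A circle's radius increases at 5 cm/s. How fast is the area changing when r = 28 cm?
280π cm²/s

A = πr²
dA/dt = 2πr · dr/dt = 2π(28)(5) = 280π cm²/s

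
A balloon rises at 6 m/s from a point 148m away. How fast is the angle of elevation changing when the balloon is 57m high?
0.035304 rad/s

tan(θ) = y/148
sec²(θ) · dθ/dt = (1/148) · dy/dt
dθ/dt = cos²(θ)/148 · 6 = 148/(148² + 57²) · 6
dθ/dt = 0.035304 rad/s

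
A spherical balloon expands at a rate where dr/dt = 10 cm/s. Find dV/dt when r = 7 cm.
1960π cm³/s

V = (4/3)πr³
dV/dt = dV/dr · dr/dt = 4πr² · 10
At r = 7: dV/dt = 1960π cm³/s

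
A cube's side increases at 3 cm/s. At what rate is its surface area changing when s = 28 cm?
1008 cm²/s

A = 6s²
dA/dt = 12s · ds/dt = 12·28·3 = 1008 cm²/s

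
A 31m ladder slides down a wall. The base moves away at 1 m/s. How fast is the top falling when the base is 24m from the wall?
24√385/385 ≈ 1.223 m/s

x² + y² = 31²
2x·dx/dt + 2y·dy/dt = 0
dy/dt = -x/y · dx/dt = -24/√385 · 1 = -24√385/385 m/s
The top is descending at 24√385/385 ≈ 1.223 m/s.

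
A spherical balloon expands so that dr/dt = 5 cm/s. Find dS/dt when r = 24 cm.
960π cm²/s

S = 4πr²
dS/dt = dS/dr · dr/dt = 8πr · 5
At r = 24: dS/dt = 960π cm²/s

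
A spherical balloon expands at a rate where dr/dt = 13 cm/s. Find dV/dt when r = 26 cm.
35152π cm³/s

V = (4/3)πr³
dV/dt = dV/dr · dr/dt = 4πr² · 13
At r = 26: dV/dt = 35152π cm³/s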